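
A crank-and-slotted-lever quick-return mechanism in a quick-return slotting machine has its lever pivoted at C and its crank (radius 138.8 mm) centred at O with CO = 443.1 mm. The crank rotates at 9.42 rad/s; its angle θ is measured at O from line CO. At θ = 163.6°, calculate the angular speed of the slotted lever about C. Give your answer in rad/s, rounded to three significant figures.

ω = 9.42 rad/s
Crank pin A relative to C: A = (d + r cosθ, r sinθ); lever angle φ = atan2(r sinθ, d + r cosθ).
Differentiating tanφ: φ̇ = rω(d cosθ + r)/(d² + r² + 2dr cosθ).
d² + r² + 2dr cosθ = |CA|² = 0.0976031 m²;  d cosθ + r = -0.28627 m.
|ω_lever| = |0.1388·9.42·-0.28627| / 0.0976031 = 3.8349 rad/s.

3.83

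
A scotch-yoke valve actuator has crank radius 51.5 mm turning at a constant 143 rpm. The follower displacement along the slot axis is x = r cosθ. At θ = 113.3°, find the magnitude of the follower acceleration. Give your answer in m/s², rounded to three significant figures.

ω = 14.97 rad/s (from 143 rpm).
x = r cosθ ⇒ ẍ = −rω² cosθ (ω constant).
|a| = rω²|cosθ| = 0.0515·(14.97)²·|cos 113.3°| = 4.5681 m/s².

4.57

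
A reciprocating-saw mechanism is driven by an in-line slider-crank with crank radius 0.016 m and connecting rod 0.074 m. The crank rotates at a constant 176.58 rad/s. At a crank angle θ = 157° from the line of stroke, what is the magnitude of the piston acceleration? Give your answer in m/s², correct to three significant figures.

383

ω = 176.6 rad/s
x(θ) = r cosθ + √(L² − r² sin²θ); with ω constant, a = ω²·d²x/dθ².
d²x/dθ² = −r cosθ − r²(cos2θ)/√u − r⁴ sin²2θ/(4u^{3/2}),  u = L² − r² sin²θ = 0.00543692 m².
Substituting r = 0.016 m, L = 0.074 m, θ = 157°: d²x/dθ² = +0.012295 m.
a = ω²·d²x/dθ² = (176.6)²·(+0.012295) = +383.37 m/s²;  |a| = 383.37 m/s².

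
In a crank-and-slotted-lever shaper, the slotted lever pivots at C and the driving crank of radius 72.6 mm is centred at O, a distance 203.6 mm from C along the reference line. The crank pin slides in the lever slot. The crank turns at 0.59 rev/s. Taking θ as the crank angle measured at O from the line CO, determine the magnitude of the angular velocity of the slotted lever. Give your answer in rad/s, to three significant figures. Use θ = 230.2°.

0.559

ω = 3.707 rad/s (from 0.59 rev/s).
Crank pin A relative to C: A = (d + r cosθ, r sinθ); lever angle φ = atan2(r sinθ, d + r cosθ).
Differentiating tanφ: φ̇ = rω(d cosθ + r)/(d² + r² + 2dr cosθ).
d² + r² + 2dr cosθ = |CA|² = 0.0278003 m²;  d cosθ + r = -0.057726 m.
|ω_lever| = |0.0726·3.707·-0.057726| / 0.0278003 = 0.55885 rad/s.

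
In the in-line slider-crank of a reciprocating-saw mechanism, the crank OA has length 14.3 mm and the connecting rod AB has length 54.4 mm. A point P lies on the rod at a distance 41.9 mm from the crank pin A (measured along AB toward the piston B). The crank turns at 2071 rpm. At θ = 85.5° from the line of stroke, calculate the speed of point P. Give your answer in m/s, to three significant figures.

ω = 216.9 rad/s.  Crank-pin speed |V_A| = rω = 3.1013 m/s, perpendicular to OA.
Rod angle: sinφ = −(r/L) sinθ ⇒ φ = -15.192°; ω_rod = −rω cosθ/√(L²−r²sin²θ) = -4.6349 rad/s.
V_P = V_A + ω_rod × AP, with AP = 0.0419 m along the rod.
Components: V_Px = −rω sinθ − a·ω_rod·sinφ = -3.1426 m/s;  V_Py = rω cosθ + a·ω_rod·cosφ = +0.055911 m/s.
|V_P| = √(V_Px² + V_Py²) = 3.1431 m/s.

3.14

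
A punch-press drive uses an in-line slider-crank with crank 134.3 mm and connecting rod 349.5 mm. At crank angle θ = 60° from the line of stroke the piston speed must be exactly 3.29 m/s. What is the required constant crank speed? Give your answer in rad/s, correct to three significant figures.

For an in-line slider-crank, |v_piston| = rω|sinθ|·[1 + r cosθ/√(L² − r² sin²θ)].
With r = 0.1343 m, L = 0.3495 m, θ = 60°: the bracketed kinematic factor |dx/dθ| = 0.14 m.
ω = v/|dx/dθ| = 3.29/0.14 = 23.499 rad/s.

23.5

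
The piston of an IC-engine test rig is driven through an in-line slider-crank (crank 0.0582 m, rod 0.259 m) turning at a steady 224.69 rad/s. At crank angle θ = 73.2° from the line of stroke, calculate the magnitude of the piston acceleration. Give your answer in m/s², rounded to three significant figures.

289

ω = 224.7 rad/s
x(θ) = r cosθ + √(L² − r² sin²θ); with ω constant, a = ω²·d²x/dθ².
d²x/dθ² = −r cosθ − r²(cos2θ)/√u − r⁴ sin²2θ/(4u^{3/2}),  u = L² − r² sin²θ = 0.0639767 m².
Substituting r = 0.0582 m, L = 0.259 m, θ = 73.2°: d²x/dθ² = -0.0057217 m.
a = ω²·d²x/dθ² = (224.7)²·(-0.0057217) = -288.86 m/s²;  |a| = 288.86 m/s².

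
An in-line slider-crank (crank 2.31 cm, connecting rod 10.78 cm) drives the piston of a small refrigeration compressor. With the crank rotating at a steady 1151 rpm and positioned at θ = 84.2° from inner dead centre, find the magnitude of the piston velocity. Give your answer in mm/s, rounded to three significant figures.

ω = 2π·1151/60 = 120.5 rad/s
For an in-line slider-crank, x = r cosθ + √(L² − r² sin²θ), so v = −rω sinθ·[1 + r cosθ/√(L² − r² sin²θ)].
With r = 0.0231 m, L = 0.1078 m, θ = 84.2°: √(L² − r² sin²θ) = 0.10532 m.
v = −0.0231·120.5·0.99488·[1 + 0.0231·0.10106/0.10532] = -2.8314 m/s.
|v| = 2.8314 m/s = 2831.4 mm/s.

2830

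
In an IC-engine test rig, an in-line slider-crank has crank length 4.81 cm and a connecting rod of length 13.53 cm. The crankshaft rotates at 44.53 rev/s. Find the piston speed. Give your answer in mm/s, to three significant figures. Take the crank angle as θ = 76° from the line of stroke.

14300

ω = 2π·44.5 = 279.8 rad/s
For an in-line slider-crank, x = r cosθ + √(L² − r² sin²θ), so v = −rω sinθ·[1 + r cosθ/√(L² − r² sin²θ)].
With r = 0.0481 m, L = 0.1353 m, θ = 76°: √(L² − r² sin²θ) = 0.127 m.
v = −0.0481·279.8·0.97030·[1 + 0.0481·0.24192/0.127] = -14.255 m/s.
|v| = 14.255 m/s = 14255 mm/s.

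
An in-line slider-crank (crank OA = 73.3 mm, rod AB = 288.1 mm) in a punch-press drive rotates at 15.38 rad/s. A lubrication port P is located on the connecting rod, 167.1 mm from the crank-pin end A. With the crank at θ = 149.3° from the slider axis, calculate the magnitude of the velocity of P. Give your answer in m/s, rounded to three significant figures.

0.646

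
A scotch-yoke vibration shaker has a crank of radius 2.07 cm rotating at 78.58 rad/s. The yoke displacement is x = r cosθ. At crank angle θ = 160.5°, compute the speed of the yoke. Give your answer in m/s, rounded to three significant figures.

0.543

ω = 78.58 rad/s
x = r cosθ ⇒ ẋ = −rω sinθ.
|v| = rω|sinθ| = 0.0207·78.58·|sin 160.5°| = 0.54297 m/s.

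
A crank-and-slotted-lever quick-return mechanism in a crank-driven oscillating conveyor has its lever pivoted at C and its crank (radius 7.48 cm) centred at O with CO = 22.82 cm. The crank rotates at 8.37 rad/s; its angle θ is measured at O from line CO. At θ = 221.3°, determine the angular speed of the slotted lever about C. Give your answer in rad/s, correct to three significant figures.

1.89

ω = 8.37 rad/s
Crank pin A relative to C: A = (d + r cosθ, r sinθ); lever angle φ = atan2(r sinθ, d + r cosθ).
Differentiating tanφ: φ̇ = rω(d cosθ + r)/(d² + r² + 2dr cosθ).
d² + r² + 2dr cosθ = |CA|² = 0.0320231 m²;  d cosθ + r = -0.096638 m.
|ω_lever| = |0.0748·8.37·-0.096638| / 0.0320231 = 1.8894 rad/s.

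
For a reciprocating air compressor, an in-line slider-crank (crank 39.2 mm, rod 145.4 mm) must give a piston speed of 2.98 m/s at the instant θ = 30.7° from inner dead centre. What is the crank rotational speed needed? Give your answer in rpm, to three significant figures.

1150

For an in-line slider-crank, |v_piston| = rω|sinθ|·[1 + r cosθ/√(L² − r² sin²θ)].
With r = 0.0392 m, L = 0.1454 m, θ = 30.7°: the bracketed kinematic factor |dx/dθ| = 0.024697 m.
ω = v/|dx/dθ| = 2.98/0.024697 = 120.66 rad/s.
N = 60ω/(2π) = 1152.2 rpm.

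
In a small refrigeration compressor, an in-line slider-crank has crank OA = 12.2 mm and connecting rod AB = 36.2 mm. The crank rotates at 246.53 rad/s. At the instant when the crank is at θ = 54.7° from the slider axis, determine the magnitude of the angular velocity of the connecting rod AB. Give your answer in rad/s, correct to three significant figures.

ω = 246.5 rad/s
The rod makes angle φ with the slider axis where L sinφ = r sinθ; differentiating, L cosφ·φ̇ = r ω cosθ.
L cosφ = √(L² − r² sin²θ) = 0.034804 m.
|ω_rod| = r ω |cosθ| / √(L² − r² sin²θ) = 0.0122·246.5·0.57786/0.034804 = 49.937 rad/s.

49.9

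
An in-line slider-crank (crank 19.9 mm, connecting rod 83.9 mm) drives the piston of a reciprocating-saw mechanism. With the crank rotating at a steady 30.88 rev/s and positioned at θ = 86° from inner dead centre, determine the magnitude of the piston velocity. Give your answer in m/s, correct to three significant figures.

3.92

ω = 2π·30.9 = 194 rad/s
For an in-line slider-crank, x = r cosθ + √(L² − r² sin²θ), so v = −rω sinθ·[1 + r cosθ/√(L² − r² sin²θ)].
With r = 0.0199 m, L = 0.0839 m, θ = 86°: √(L² − r² sin²θ) = 0.081518 m.
v = −0.0199·194·0.99756·[1 + 0.0199·0.06976/0.081518] = -3.9173 m/s.
|v| = 3.9173 m/s.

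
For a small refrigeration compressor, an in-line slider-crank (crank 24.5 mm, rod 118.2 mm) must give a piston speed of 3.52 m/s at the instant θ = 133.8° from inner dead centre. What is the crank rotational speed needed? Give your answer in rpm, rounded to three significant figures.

2220

For an in-line slider-crank, |v_piston| = rω|sinθ|·[1 + r cosθ/√(L² − r² sin²θ)].
With r = 0.0245 m, L = 0.1182 m, θ = 133.8°: the bracketed kinematic factor |dx/dθ| = 0.015117 m.
ω = v/|dx/dθ| = 3.52/0.015117 = 232.85 rad/s.
N = 60ω/(2π) = 2223.5 rpm.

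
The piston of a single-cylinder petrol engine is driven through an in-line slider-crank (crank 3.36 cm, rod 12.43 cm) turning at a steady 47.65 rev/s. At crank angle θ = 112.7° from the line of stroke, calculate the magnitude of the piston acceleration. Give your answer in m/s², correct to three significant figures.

ω = 2π·47.6 = 299.4 rad/s
x(θ) = r cosθ + √(L² − r² sin²θ); with ω constant, a = ω²·d²x/dθ².
d²x/dθ² = −r cosθ − r²(cos2θ)/√u − r⁴ sin²2θ/(4u^{3/2}),  u = L² − r² sin²θ = 0.0144897 m².
Substituting r = 0.0336 m, L = 0.1243 m, θ = 112.7°: d²x/dθ² = +0.019459 m.
a = ω²·d²x/dθ² = (299.4)²·(+0.019459) = +1744.3 m/s²;  |a| = 1744.3 m/s².

1740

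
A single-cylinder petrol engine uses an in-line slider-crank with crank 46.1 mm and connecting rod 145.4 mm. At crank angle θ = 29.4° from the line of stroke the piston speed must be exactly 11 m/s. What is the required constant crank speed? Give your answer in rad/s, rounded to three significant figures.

For an in-line slider-crank, |v_piston| = rω|sinθ|·[1 + r cosθ/√(L² − r² sin²θ)].
With r = 0.0461 m, L = 0.1454 m, θ = 29.4°: the bracketed kinematic factor |dx/dθ| = 0.028959 m.
ω = v/|dx/dθ| = 11/0.028959 = 379.85 rad/s.

380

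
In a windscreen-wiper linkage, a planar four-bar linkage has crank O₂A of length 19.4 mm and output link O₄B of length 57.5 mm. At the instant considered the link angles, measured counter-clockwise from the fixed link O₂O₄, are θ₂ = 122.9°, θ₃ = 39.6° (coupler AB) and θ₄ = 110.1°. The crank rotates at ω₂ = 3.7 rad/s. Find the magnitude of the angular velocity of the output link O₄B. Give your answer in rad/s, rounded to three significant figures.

1.32

ω₂ = 3.7 rad/s
Differentiating the loop-closure r₂e^{iθ₂}+r₃e^{iθ₃}=r₁+r₄e^{iθ₄} gives r₂ω₂e^{iθ₂}+r₃ω₃e^{iθ₃}=r₄ω₄e^{iθ₄}.
Eliminating the other unknown: ω₄ = r₂ω₂ sin(θ₂−θ₃) / [r₄ sin(θ₄−θ₃)].
Numerator sine = +0.99317; denominator sine = +0.94264.
Result = 0.0194·3.7·(+0.99317) / (0.0575·(+0.94264)) = +1.3153 rad/s; magnitude 1.3153 rad/s.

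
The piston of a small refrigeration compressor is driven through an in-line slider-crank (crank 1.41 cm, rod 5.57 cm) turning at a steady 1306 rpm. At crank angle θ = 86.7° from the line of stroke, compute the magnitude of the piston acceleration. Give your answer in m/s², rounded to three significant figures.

53.3

ω = 2π·1306/60 = 136.8 rad/s
x(θ) = r cosθ + √(L² − r² sin²θ); with ω constant, a = ω²·d²x/dθ².
d²x/dθ² = −r cosθ − r²(cos2θ)/√u − r⁴ sin²2θ/(4u^{3/2}),  u = L² − r² sin²θ = 0.00290434 m².
Substituting r = 0.0141 m, L = 0.0557 m, θ = 86.7°: d²x/dθ² = +0.0028521 m.
a = ω²·d²x/dθ² = (136.8)²·(+0.0028521) = +53.347 m/s²;  |a| = 53.347 m/s².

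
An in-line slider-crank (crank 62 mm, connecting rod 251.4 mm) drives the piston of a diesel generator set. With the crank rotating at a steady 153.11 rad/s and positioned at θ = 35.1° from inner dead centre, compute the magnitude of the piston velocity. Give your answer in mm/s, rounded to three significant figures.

6570

ω = 153.1 rad/s
For an in-line slider-crank, x = r cosθ + √(L² − r² sin²θ), so v = −rω sinθ·[1 + r cosθ/√(L² − r² sin²θ)].
With r = 0.062 m, L = 0.2514 m, θ = 35.1°: √(L² − r² sin²θ) = 0.24886 m.
v = −0.062·153.1·0.57501·[1 + 0.062·0.81815/0.24886] = -6.571 m/s.
|v| = 6.571 m/s = 6571 mm/s.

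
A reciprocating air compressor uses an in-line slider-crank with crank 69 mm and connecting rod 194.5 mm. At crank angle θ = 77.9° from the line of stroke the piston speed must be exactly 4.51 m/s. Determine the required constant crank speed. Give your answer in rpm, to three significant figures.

591

For an in-line slider-crank, |v_piston| = rω|sinθ|·[1 + r cosθ/√(L² − r² sin²θ)].
With r = 0.069 m, L = 0.1945 m, θ = 77.9°: the bracketed kinematic factor |dx/dθ| = 0.072816 m.
ω = v/|dx/dθ| = 4.51/0.072816 = 61.937 rad/s.
N = 60ω/(2π) = 591.45 rpm.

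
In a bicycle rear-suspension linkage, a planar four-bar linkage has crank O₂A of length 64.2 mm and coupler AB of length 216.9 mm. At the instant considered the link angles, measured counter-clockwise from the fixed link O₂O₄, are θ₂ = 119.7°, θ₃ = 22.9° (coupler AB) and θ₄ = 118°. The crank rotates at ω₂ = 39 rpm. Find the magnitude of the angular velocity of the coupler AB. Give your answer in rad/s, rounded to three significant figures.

0.0360

ω₂ = 4.084 rad/s (from 39 rpm).
Differentiating the loop-closure r₂e^{iθ₂}+r₃e^{iθ₃}=r₁+r₄e^{iθ₄} gives r₂ω₂e^{iθ₂}+r₃ω₃e^{iθ₃}=r₄ω₄e^{iθ₄}.
Eliminating the other unknown: ω₃ = r₂ω₂ sin(θ₄−θ₂) / [r₃ sin(θ₃−θ₄)].
Numerator sine = -0.02967; denominator sine = -0.99604.
Result = 0.0642·4.084·(-0.02967) / (0.2169·(-0.99604)) = +0.036004 rad/s; magnitude 0.036004 rad/s.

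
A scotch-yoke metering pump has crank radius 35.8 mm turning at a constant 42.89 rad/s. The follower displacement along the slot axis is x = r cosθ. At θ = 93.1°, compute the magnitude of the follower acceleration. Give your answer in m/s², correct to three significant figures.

3.56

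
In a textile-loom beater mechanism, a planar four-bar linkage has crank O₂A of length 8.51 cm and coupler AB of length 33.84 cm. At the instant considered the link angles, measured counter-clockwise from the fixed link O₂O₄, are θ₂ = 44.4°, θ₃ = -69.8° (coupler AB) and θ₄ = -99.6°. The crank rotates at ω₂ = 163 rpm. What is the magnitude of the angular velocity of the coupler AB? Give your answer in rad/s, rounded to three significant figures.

ω₂ = 17.07 rad/s (from 163 rpm).
Differentiating the loop-closure r₂e^{iθ₂}+r₃e^{iθ₃}=r₁+r₄e^{iθ₄} gives r₂ω₂e^{iθ₂}+r₃ω₃e^{iθ₃}=r₄ω₄e^{iθ₄}.
Eliminating the other unknown: ω₃ = r₂ω₂ sin(θ₄−θ₂) / [r₃ sin(θ₃−θ₄)].
Numerator sine = -0.58779; denominator sine = +0.49697.
Result = 0.0851·17.07·(-0.58779) / (0.3384·(+0.49697)) = -5.0769 rad/s; magnitude 5.0769 rad/s.

5.08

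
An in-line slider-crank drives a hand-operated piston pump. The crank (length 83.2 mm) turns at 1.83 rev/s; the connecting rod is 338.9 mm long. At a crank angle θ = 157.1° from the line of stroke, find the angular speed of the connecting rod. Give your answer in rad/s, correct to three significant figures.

ω = 11.5 rad/s (converted from 1.83 rev/s).
The rod makes angle φ with the slider axis where L sinφ = r sinθ; differentiating, L cosφ·φ̇ = r ω cosθ.
L cosφ = √(L² − r² sin²θ) = 0.33735 m.
|ω_rod| = r ω |cosθ| / √(L² − r² sin²θ) = 0.0832·11.5·0.92119/0.33735 = 2.6123 rad/s.

2.61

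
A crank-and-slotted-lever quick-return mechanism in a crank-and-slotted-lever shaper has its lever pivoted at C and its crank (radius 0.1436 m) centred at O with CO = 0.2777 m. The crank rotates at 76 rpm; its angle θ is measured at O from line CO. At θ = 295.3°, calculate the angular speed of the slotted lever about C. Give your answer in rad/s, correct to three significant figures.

ω = 7.959 rad/s (from 76 rpm).
Crank pin A relative to C: A = (d + r cosθ, r sinθ); lever angle φ = atan2(r sinθ, d + r cosθ).
Differentiating tanφ: φ̇ = rω(d cosθ + r)/(d² + r² + 2dr cosθ).
d² + r² + 2dr cosθ = |CA|² = 0.131822 m²;  d cosθ + r = +0.26228 m.
|ω_lever| = |0.1436·7.959·+0.26228| / 0.131822 = 2.2739 rad/s.

2.27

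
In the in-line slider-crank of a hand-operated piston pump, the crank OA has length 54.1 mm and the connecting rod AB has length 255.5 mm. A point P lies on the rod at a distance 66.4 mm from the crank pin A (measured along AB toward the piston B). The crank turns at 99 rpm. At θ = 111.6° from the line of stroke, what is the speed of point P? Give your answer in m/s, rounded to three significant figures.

ω = 10.37 rad/s.  Crank-pin speed |V_A| = rω = 0.56087 m/s, perpendicular to OA.
Rod angle: sinφ = −(r/L) sinθ ⇒ φ = -11.354°; ω_rod = −rω cosθ/√(L²−r²sin²θ) = +0.82423 rad/s.
V_P = V_A + ω_rod × AP, with AP = 0.0664 m along the rod.
Components: V_Px = −rω sinθ − a·ω_rod·sinφ = -0.51071 m/s;  V_Py = rω cosθ + a·ω_rod·cosφ = -0.15281 m/s.
|V_P| = √(V_Px² + V_Py²) = 0.53308 m/s.

0.533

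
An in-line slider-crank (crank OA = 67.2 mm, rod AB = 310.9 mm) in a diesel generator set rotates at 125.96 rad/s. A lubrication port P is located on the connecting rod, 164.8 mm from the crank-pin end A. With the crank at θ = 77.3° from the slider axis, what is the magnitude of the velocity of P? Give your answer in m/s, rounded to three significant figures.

8.52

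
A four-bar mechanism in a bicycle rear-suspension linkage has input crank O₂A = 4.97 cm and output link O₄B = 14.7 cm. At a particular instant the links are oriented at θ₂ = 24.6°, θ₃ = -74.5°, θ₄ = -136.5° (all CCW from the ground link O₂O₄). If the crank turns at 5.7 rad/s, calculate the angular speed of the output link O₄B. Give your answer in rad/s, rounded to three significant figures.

2.16

ω₂ = 5.7 rad/s
Differentiating the loop-closure r₂e^{iθ₂}+r₃e^{iθ₃}=r₁+r₄e^{iθ₄} gives r₂ω₂e^{iθ₂}+r₃ω₃e^{iθ₃}=r₄ω₄e^{iθ₄}.
Eliminating the other unknown: ω₄ = r₂ω₂ sin(θ₂−θ₃) / [r₄ sin(θ₄−θ₃)].
Numerator sine = +0.98741; denominator sine = -0.88295.
Result = 0.0497·5.7·(+0.98741) / (0.147·(-0.88295)) = -2.1552 rad/s; magnitude 2.1552 rad/s.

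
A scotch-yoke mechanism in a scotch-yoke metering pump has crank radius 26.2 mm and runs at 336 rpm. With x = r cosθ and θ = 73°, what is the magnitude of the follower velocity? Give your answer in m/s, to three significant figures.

0.882

ω = 35.19 rad/s (from 336 rpm).
x = r cosθ ⇒ ẋ = −rω sinθ.
|v| = rω|sinθ| = 0.0262·35.19·|sin 73°| = 0.88159 m/s.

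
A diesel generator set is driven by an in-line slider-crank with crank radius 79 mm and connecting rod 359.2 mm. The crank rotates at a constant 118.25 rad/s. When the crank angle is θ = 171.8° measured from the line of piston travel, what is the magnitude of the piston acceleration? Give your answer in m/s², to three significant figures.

ω = 118.2 rad/s
x(θ) = r cosθ + √(L² − r² sin²θ); with ω constant, a = ω²·d²x/dθ².
d²x/dθ² = −r cosθ − r²(cos2θ)/√u − r⁴ sin²2θ/(4u^{3/2}),  u = L² − r² sin²θ = 0.128898 m².
Substituting r = 0.079 m, L = 0.3592 m, θ = 171.8°: d²x/dθ² = +0.0615 m.
a = ω²·d²x/dθ² = (118.2)²·(+0.0615) = +859.95 m/s²;  |a| = 859.95 m/s².

860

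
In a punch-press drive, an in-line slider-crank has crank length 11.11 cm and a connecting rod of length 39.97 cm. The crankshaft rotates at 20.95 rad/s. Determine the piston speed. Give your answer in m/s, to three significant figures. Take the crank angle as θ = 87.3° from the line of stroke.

ω = 20.95 rad/s
For an in-line slider-crank, x = r cosθ + √(L² − r² sin²θ), so v = −rω sinθ·[1 + r cosθ/√(L² − r² sin²θ)].
With r = 0.1111 m, L = 0.3997 m, θ = 87.3°: √(L² − r² sin²θ) = 0.38398 m.
v = −0.1111·20.95·0.99889·[1 + 0.1111·0.04711/0.38398] = -2.3566 m/s.
|v| = 2.3566 m/s.

2.36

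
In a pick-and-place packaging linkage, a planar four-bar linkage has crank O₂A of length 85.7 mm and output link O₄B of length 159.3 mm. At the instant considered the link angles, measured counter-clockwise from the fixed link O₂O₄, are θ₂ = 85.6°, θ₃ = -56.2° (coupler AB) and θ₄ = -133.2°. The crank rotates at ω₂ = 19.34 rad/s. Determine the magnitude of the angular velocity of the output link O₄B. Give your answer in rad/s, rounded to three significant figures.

ω₂ = 19.34 rad/s
Differentiating the loop-closure r₂e^{iθ₂}+r₃e^{iθ₃}=r₁+r₄e^{iθ₄} gives r₂ω₂e^{iθ₂}+r₃ω₃e^{iθ₃}=r₄ω₄e^{iθ₄}.
Eliminating the other unknown: ω₄ = r₂ω₂ sin(θ₂−θ₃) / [r₄ sin(θ₄−θ₃)].
Numerator sine = +0.61841; denominator sine = -0.97437.
Result = 0.0857·19.34·(+0.61841) / (0.1593·(-0.97437)) = -6.6035 rad/s; magnitude 6.6035 rad/s.

6.60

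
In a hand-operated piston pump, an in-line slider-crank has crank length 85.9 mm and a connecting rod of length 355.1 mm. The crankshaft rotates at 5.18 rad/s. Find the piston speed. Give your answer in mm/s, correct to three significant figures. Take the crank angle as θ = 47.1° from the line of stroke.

ω = 5.18 rad/s
For an in-line slider-crank, x = r cosθ + √(L² − r² sin²θ), so v = −rω sinθ·[1 + r cosθ/√(L² − r² sin²θ)].
With r = 0.0859 m, L = 0.3551 m, θ = 47.1°: √(L² − r² sin²θ) = 0.34948 m.
v = −0.0859·5.18·0.73254·[1 + 0.0859·0.68072/0.34948] = -0.38049 m/s.
|v| = 0.38049 m/s = 380.49 mm/s.

380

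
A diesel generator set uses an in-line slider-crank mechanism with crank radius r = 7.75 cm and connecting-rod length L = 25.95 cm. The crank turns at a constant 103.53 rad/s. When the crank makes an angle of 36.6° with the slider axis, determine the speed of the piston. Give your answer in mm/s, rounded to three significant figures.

ω = 103.5 rad/s
For an in-line slider-crank, x = r cosθ + √(L² − r² sin²θ), so v = −rω sinθ·[1 + r cosθ/√(L² − r² sin²θ)].
With r = 0.0775 m, L = 0.2595 m, θ = 36.6°: √(L² − r² sin²θ) = 0.25535 m.
v = −0.0775·103.5·0.59622·[1 + 0.0775·0.80282/0.25535] = -5.9495 m/s.
|v| = 5.9495 m/s = 5949.5 mm/s.

5950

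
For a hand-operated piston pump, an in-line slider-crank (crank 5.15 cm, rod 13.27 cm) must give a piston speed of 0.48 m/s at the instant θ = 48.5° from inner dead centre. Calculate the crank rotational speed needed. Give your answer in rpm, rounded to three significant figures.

93.7

For an in-line slider-crank, |v_piston| = rω|sinθ|·[1 + r cosθ/√(L² − r² sin²θ)].
With r = 0.0515 m, L = 0.1327 m, θ = 48.5°: the bracketed kinematic factor |dx/dθ| = 0.048938 m.
ω = v/|dx/dθ| = 0.48/0.048938 = 9.8084 rad/s.
N = 60ω/(2π) = 93.663 rpm.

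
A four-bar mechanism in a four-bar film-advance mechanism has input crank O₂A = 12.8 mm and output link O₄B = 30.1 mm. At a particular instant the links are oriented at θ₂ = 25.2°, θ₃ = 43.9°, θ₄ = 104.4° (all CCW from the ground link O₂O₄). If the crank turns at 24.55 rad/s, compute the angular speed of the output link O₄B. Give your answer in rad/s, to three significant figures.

3.85

ω₂ = 24.55 rad/s
Differentiating the loop-closure r₂e^{iθ₂}+r₃e^{iθ₃}=r₁+r₄e^{iθ₄} gives r₂ω₂e^{iθ₂}+r₃ω₃e^{iθ₃}=r₄ω₄e^{iθ₄}.
Eliminating the other unknown: ω₄ = r₂ω₂ sin(θ₂−θ₃) / [r₄ sin(θ₄−θ₃)].
Numerator sine = -0.32061; denominator sine = +0.87036.
Result = 0.0128·24.55·(-0.32061) / (0.0301·(+0.87036)) = -3.8457 rad/s; magnitude 3.8457 rad/s.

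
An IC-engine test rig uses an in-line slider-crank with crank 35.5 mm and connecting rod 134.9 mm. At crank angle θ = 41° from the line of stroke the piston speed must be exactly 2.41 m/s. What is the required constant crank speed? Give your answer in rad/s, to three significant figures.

86.1

For an in-line slider-crank, |v_piston| = rω|sinθ|·[1 + r cosθ/√(L² − r² sin²θ)].
With r = 0.0355 m, L = 0.1349 m, θ = 41°: the bracketed kinematic factor |dx/dθ| = 0.027986 m.
ω = v/|dx/dθ| = 2.41/0.027986 = 86.114 rad/s.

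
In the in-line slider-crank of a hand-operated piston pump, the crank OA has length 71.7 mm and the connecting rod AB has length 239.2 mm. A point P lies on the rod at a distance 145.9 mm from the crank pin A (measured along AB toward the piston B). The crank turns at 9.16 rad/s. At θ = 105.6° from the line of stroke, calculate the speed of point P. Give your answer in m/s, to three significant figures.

ω = 9.16 rad/s.  Crank-pin speed |V_A| = rω = 0.65677 m/s, perpendicular to OA.
Rod angle: sinφ = −(r/L) sinθ ⇒ φ = -16.781°; ω_rod = −rω cosθ/√(L²−r²sin²θ) = +0.77121 rad/s.
V_P = V_A + ω_rod × AP, with AP = 0.1459 m along the rod.
Components: V_Px = −rω sinθ − a·ω_rod·sinφ = -0.60009 m/s;  V_Py = rω cosθ + a·ω_rod·cosφ = -0.06889 m/s.
|V_P| = √(V_Px² + V_Py²) = 0.60403 m/s.

0.604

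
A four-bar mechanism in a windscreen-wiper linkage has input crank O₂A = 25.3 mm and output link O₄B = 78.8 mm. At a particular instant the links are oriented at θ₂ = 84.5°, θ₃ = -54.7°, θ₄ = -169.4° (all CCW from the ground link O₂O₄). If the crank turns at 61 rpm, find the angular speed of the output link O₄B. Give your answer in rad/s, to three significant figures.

1.48

ω₂ = 6.388 rad/s (from 61 rpm).
Differentiating the loop-closure r₂e^{iθ₂}+r₃e^{iθ₃}=r₁+r₄e^{iθ₄} gives r₂ω₂e^{iθ₂}+r₃ω₃e^{iθ₃}=r₄ω₄e^{iθ₄}.
Eliminating the other unknown: ω₄ = r₂ω₂ sin(θ₂−θ₃) / [r₄ sin(θ₄−θ₃)].
Numerator sine = +0.65342; denominator sine = -0.90851.
Result = 0.0253·6.388·(+0.65342) / (0.0788·(-0.90851)) = -1.4751 rad/s; magnitude 1.4751 rad/s.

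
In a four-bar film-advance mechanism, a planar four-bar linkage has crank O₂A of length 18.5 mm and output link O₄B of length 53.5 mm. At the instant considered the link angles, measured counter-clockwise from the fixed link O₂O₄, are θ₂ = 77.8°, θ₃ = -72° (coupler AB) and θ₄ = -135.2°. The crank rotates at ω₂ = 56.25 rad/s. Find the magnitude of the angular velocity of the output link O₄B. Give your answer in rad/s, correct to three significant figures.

ω₂ = 56.25 rad/s
Differentiating the loop-closure r₂e^{iθ₂}+r₃e^{iθ₃}=r₁+r₄e^{iθ₄} gives r₂ω₂e^{iθ₂}+r₃ω₃e^{iθ₃}=r₄ω₄e^{iθ₄}.
Eliminating the other unknown: ω₄ = r₂ω₂ sin(θ₂−θ₃) / [r₄ sin(θ₄−θ₃)].
Numerator sine = +0.50302; denominator sine = -0.89259.
Result = 0.0185·56.25·(+0.50302) / (0.0535·(-0.89259)) = -10.962 rad/s; magnitude 10.962 rad/s.

11.0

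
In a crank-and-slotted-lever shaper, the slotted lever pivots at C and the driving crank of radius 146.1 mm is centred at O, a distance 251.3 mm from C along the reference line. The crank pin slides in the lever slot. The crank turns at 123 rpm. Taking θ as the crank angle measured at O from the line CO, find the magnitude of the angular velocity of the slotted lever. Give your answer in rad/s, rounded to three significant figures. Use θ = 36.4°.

ω = 12.88 rad/s (from 123 rpm).
Crank pin A relative to C: A = (d + r cosθ, r sinθ); lever angle φ = atan2(r sinθ, d + r cosθ).
Differentiating tanφ: φ̇ = rω(d cosθ + r)/(d² + r² + 2dr cosθ).
d² + r² + 2dr cosθ = |CA|² = 0.1436 m²;  d cosθ + r = +0.34837 m.
|ω_lever| = |0.1461·12.88·+0.34837| / 0.1436 = 4.5653 rad/s.

4.57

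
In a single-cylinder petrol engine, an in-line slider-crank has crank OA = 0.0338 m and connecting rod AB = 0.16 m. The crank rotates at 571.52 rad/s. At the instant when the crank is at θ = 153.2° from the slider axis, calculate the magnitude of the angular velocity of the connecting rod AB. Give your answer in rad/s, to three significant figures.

ω = 571.5 rad/s
The rod makes angle φ with the slider axis where L sinφ = r sinθ; differentiating, L cosφ·φ̇ = r ω cosθ.
L cosφ = √(L² − r² sin²θ) = 0.15927 m.
|ω_rod| = r ω |cosθ| / √(L² − r² sin²θ) = 0.0338·571.5·0.89259/0.15927 = 108.26 rad/s.

108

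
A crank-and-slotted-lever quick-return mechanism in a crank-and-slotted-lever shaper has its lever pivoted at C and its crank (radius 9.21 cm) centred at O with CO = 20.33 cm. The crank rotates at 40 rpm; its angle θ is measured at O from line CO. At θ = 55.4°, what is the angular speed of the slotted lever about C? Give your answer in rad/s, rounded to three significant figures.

1.13

ω = 4.189 rad/s (from 40 rpm).
Crank pin A relative to C: A = (d + r cosθ, r sinθ); lever angle φ = atan2(r sinθ, d + r cosθ).
Differentiating tanφ: φ̇ = rω(d cosθ + r)/(d² + r² + 2dr cosθ).
d² + r² + 2dr cosθ = |CA|² = 0.0710778 m²;  d cosθ + r = +0.20754 m.
|ω_lever| = |0.0921·4.189·+0.20754| / 0.0710778 = 1.1265 rad/s.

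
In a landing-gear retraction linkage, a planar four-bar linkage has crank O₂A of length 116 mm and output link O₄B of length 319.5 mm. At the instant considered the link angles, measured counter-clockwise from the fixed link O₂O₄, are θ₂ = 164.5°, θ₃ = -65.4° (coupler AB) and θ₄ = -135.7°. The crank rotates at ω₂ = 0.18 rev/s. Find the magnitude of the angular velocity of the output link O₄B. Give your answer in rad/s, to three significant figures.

0.334

ω₂ = 1.131 rad/s (from 0.18 rev/s).
Differentiating the loop-closure r₂e^{iθ₂}+r₃e^{iθ₃}=r₁+r₄e^{iθ₄} gives r₂ω₂e^{iθ₂}+r₃ω₃e^{iθ₃}=r₄ω₄e^{iθ₄}.
Eliminating the other unknown: ω₄ = r₂ω₂ sin(θ₂−θ₃) / [r₄ sin(θ₄−θ₃)].
Numerator sine = -0.76492; denominator sine = -0.94147.
Result = 0.116·1.131·(-0.76492) / (0.3195·(-0.94147)) = +0.33362 rad/s; magnitude 0.33362 rad/s.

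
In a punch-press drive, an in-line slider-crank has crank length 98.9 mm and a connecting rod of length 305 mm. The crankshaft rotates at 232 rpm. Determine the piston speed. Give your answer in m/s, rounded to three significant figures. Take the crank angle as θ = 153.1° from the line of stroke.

ω = 2π·232/60 = 24.29 rad/s
For an in-line slider-crank, x = r cosθ + √(L² − r² sin²θ), so v = −rω sinθ·[1 + r cosθ/√(L² − r² sin²θ)].
With r = 0.0989 m, L = 0.305 m, θ = 153.1°: √(L² − r² sin²θ) = 0.3017 m.
v = −0.0989·24.29·0.45243·[1 + 0.0989·-0.89180/0.3017] = -0.7693 m/s.
|v| = 0.7693 m/s.

0.769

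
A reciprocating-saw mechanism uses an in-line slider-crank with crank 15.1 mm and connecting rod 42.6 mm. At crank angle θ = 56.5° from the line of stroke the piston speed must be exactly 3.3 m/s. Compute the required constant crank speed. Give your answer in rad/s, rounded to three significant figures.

218

For an in-line slider-crank, |v_piston| = rω|sinθ|·[1 + r cosθ/√(L² − r² sin²θ)].
With r = 0.0151 m, L = 0.0426 m, θ = 56.5°: the bracketed kinematic factor |dx/dθ| = 0.01517 m.
ω = v/|dx/dθ| = 3.3/0.01517 = 217.53 rad/s.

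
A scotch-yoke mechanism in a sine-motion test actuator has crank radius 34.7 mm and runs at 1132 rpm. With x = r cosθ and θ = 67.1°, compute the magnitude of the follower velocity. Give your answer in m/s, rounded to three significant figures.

3.79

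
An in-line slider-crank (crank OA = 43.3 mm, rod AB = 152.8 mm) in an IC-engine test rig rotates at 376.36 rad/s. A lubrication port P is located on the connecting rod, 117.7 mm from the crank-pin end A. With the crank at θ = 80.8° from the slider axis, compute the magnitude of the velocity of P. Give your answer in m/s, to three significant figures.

16.7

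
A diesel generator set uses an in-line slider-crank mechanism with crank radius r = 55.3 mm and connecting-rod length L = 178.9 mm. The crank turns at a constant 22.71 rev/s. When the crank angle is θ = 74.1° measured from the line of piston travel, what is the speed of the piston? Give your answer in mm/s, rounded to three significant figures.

ω = 2π·22.7 = 142.7 rad/s
For an in-line slider-crank, x = r cosθ + √(L² − r² sin²θ), so v = −rω sinθ·[1 + r cosθ/√(L² − r² sin²θ)].
With r = 0.0553 m, L = 0.1789 m, θ = 74.1°: √(L² − r² sin²θ) = 0.17081 m.
v = −0.0553·142.7·0.96174·[1 + 0.0553·0.27396/0.17081] = -8.262 m/s.
|v| = 8.262 m/s = 8262 mm/s.

8260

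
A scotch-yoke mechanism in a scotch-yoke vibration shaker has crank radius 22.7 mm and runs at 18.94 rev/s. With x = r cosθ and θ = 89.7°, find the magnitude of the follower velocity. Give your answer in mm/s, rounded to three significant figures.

ω = 119 rad/s (from 18.94 rev/s).
x = r cosθ ⇒ ẋ = −rω sinθ.
|v| = rω|sinθ| = 0.0227·119·|sin 89.7°| = 2.7013 m/s = 2701.3 mm/s.

2700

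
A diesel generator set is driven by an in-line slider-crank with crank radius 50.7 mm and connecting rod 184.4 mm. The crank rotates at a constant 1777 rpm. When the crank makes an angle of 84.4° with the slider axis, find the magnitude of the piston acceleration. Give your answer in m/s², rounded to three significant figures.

ω = 2π·1777/60 = 186.1 rad/s
x(θ) = r cosθ + √(L² − r² sin²θ); with ω constant, a = ω²·d²x/dθ².
d²x/dθ² = −r cosθ − r²(cos2θ)/√u − r⁴ sin²2θ/(4u^{3/2}),  u = L² − r² sin²θ = 0.0314573 m².
Substituting r = 0.0507 m, L = 0.1844 m, θ = 84.4°: d²x/dθ² = +0.0092582 m.
a = ω²·d²x/dθ² = (186.1)²·(+0.0092582) = +320.6 m/s²;  |a| = 320.6 m/s².

321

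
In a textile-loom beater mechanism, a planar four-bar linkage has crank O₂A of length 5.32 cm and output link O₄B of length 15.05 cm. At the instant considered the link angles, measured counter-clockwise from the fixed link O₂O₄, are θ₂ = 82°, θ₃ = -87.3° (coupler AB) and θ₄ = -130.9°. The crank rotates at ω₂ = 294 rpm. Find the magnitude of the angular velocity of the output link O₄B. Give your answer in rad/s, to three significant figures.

2.93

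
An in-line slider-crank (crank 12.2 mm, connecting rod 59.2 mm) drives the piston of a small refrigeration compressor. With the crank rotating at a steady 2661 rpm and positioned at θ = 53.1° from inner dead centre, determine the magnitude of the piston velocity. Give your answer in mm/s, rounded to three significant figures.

ω = 2π·2661/60 = 278.7 rad/s
For an in-line slider-crank, x = r cosθ + √(L² − r² sin²θ), so v = −rω sinθ·[1 + r cosθ/√(L² − r² sin²θ)].
With r = 0.0122 m, L = 0.0592 m, θ = 53.1°: √(L² − r² sin²θ) = 0.058391 m.
v = −0.0122·278.7·0.79968·[1 + 0.0122·0.60042/0.058391] = -3.0597 m/s.
|v| = 3.0597 m/s = 3059.7 mm/s.

3060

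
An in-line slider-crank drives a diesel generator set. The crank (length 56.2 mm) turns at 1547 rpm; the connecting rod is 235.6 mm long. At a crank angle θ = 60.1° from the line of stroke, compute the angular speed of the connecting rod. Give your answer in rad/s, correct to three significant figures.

19.7

ω = 162 rad/s (converted from 1547 rpm).
The rod makes angle φ with the slider axis where L sinφ = r sinθ; differentiating, L cosφ·φ̇ = r ω cosθ.
L cosφ = √(L² − r² sin²θ) = 0.23051 m.
|ω_rod| = r ω |cosθ| / √(L² − r² sin²θ) = 0.0562·162·0.49849/0.23051 = 19.689 rad/s.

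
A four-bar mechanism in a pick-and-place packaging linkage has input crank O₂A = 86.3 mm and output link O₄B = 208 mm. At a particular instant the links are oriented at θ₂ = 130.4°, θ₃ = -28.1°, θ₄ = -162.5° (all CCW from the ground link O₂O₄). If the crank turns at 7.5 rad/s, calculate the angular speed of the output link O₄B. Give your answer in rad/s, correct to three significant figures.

ω₂ = 7.5 rad/s
Differentiating the loop-closure r₂e^{iθ₂}+r₃e^{iθ₃}=r₁+r₄e^{iθ₄} gives r₂ω₂e^{iθ₂}+r₃ω₃e^{iθ₃}=r₄ω₄e^{iθ₄}.
Eliminating the other unknown: ω₄ = r₂ω₂ sin(θ₂−θ₃) / [r₄ sin(θ₄−θ₃)].
Numerator sine = +0.36650; denominator sine = -0.71447.
Result = 0.0863·7.5·(+0.36650) / (0.208·(-0.71447)) = -1.5962 rad/s; magnitude 1.5962 rad/s.

1.60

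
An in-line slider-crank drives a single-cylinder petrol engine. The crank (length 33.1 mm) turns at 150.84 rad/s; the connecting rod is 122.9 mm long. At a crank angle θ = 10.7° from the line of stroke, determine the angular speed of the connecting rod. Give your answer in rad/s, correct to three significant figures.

40.0

ω = 150.8 rad/s
The rod makes angle φ with the slider axis where L sinφ = r sinθ; differentiating, L cosφ·φ̇ = r ω cosθ.
L cosφ = √(L² − r² sin²θ) = 0.12275 m.
|ω_rod| = r ω |cosθ| / √(L² − r² sin²θ) = 0.0331·150.8·0.98261/0.12275 = 39.969 rad/s.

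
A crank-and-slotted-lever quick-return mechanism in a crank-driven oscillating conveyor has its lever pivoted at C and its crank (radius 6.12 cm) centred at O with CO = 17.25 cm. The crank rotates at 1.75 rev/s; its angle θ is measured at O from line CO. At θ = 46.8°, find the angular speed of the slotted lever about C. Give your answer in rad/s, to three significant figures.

ω = 11 rad/s (from 1.75 rev/s).
Crank pin A relative to C: A = (d + r cosθ, r sinθ); lever angle φ = atan2(r sinθ, d + r cosθ).
Differentiating tanφ: φ̇ = rω(d cosθ + r)/(d² + r² + 2dr cosθ).
d² + r² + 2dr cosθ = |CA|² = 0.0479552 m²;  d cosθ + r = +0.17928 m.
|ω_lever| = |0.0612·11·+0.17928| / 0.0479552 = 2.5158 rad/s.

2.52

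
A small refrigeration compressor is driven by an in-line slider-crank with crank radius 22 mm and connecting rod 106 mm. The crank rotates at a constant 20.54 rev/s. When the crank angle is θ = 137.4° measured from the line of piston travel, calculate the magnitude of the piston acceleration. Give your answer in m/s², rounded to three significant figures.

262

ω = 2π·20.5 = 129.1 rad/s
x(θ) = r cosθ + √(L² − r² sin²θ); with ω constant, a = ω²·d²x/dθ².
d²x/dθ² = −r cosθ − r²(cos2θ)/√u − r⁴ sin²2θ/(4u^{3/2}),  u = L² − r² sin²θ = 0.0110143 m².
Substituting r = 0.022 m, L = 0.106 m, θ = 137.4°: d²x/dθ² = +0.015758 m.
a = ω²·d²x/dθ² = (129.1)²·(+0.015758) = +262.46 m/s²;  |a| = 262.46 m/s².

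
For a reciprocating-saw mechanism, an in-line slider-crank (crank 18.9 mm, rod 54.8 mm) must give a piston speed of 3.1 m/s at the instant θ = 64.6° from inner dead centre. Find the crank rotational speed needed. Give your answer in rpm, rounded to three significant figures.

1500

For an in-line slider-crank, |v_piston| = rω|sinθ|·[1 + r cosθ/√(L² − r² sin²θ)].
With r = 0.0189 m, L = 0.0548 m, θ = 64.6°: the bracketed kinematic factor |dx/dθ| = 0.019731 m.
ω = v/|dx/dθ| = 3.1/0.019731 = 157.11 rad/s.
N = 60ω/(2π) = 1500.3 rpm.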